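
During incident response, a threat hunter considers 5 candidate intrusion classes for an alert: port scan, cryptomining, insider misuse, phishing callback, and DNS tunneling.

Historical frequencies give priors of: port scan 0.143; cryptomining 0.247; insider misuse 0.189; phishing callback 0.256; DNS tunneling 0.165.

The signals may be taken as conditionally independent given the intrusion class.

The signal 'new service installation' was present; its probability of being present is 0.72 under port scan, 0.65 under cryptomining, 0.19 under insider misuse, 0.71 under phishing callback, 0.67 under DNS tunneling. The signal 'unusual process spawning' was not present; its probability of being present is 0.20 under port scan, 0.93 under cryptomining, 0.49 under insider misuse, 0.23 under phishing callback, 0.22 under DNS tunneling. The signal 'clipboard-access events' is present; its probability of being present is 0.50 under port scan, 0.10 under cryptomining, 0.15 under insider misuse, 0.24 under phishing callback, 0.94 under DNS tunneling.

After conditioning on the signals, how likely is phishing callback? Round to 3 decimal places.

0.210

By Bayes' rule with conditional independence, the unnormalized weight for each hypothesis is prior × ∏ likelihoods (using 1 − P(present | H) for each absent signal):
  port scan: 0.143 × 0.72 × (1 − 0.20) × 0.50 = 0.041184
  cryptomining: 0.247 × 0.65 × (1 − 0.93) × 0.10 = 0.0011238
  insider misuse: 0.189 × 0.19 × (1 − 0.49) × 0.15 = 0.0027471
  phishing callback: 0.256 × 0.71 × (1 − 0.23) × 0.24 = 0.033589
  DNS tunneling: 0.165 × 0.67 × (1 − 0.22) × 0.94 = 0.081055
Marginal likelihood of the evidence = 0.1597.
P(phishing callback | evidence) = 0.033589 / 0.1597 ≈ 0.210.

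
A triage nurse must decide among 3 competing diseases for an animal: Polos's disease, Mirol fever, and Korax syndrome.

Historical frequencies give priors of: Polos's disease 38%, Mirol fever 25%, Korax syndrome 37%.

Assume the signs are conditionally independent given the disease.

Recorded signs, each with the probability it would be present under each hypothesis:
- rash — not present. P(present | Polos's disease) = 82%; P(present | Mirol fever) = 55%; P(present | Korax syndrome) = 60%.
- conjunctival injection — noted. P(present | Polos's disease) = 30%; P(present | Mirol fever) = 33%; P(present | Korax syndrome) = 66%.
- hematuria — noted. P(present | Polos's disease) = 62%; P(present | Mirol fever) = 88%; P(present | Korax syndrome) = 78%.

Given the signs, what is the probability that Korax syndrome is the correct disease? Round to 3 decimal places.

0.627

By Bayes' rule with conditional independence, the unnormalized weight for each hypothesis is prior × ∏ likelihoods (using 1 − P(present | H) for each absent sign):
  Polos's disease: 0.38 × (1 − 0.82) × 0.30 × 0.62 = 0.012722
  Mirol fever: 0.25 × (1 − 0.55) × 0.33 × 0.88 = 0.03267
  Korax syndrome: 0.37 × (1 − 0.60) × 0.66 × 0.78 = 0.07619
Normalizing constant Z = 0.012722 + 0.03267 + 0.07619 = 0.12158.
P(Korax syndrome | evidence) = 0.07619 / 0.12158 ≈ 0.627.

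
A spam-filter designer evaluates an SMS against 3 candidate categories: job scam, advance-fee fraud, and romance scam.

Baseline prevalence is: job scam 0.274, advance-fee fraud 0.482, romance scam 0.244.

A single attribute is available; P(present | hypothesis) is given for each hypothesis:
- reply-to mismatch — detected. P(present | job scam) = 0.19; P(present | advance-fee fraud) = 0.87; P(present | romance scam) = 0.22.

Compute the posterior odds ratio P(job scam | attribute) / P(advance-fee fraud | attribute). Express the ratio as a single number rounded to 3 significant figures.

The normalizing constant cancels in an odds ratio, so compute prior × likelihood for the two hypotheses only:
  job scam: 0.274 × 0.19 = 0.05206
  advance-fee fraud: 0.482 × 0.87 = 0.41934
Odds(job scam : advance-fee fraud) = 0.05206 / 0.41934 ≈ 0.124.

0.124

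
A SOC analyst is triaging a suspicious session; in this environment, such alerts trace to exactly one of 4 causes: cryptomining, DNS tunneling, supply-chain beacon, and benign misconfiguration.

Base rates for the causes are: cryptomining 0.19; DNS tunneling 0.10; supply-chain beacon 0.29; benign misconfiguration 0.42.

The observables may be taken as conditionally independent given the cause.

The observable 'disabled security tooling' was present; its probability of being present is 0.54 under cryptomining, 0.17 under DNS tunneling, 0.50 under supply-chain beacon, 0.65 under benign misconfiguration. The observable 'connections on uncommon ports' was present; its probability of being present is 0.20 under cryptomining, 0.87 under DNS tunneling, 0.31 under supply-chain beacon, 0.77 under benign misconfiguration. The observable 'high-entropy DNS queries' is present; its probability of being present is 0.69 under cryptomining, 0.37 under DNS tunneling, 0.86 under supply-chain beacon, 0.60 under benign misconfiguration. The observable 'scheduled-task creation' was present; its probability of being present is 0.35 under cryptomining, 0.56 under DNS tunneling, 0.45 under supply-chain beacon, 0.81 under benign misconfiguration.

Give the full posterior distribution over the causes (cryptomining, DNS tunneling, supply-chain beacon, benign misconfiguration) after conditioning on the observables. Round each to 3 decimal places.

0.039, 0.024, 0.136, 0.801

For each hypothesis, the unnormalized posterior weight is prior × product of the observable likelihoods:
  cryptomining: 0.19 × 0.54 × 0.20 × 0.69 × 0.35 = 0.0049556
  DNS tunneling: 0.10 × 0.17 × 0.87 × 0.37 × 0.56 = 0.0030645
  supply-chain beacon: 0.29 × 0.50 × 0.31 × 0.86 × 0.45 = 0.017396
  benign misconfiguration: 0.42 × 0.65 × 0.77 × 0.60 × 0.81 = 0.10216
Normalizing constant Z = 0.0049556 + 0.0030645 + 0.017396 + 0.10216 = 0.12758.
P(cryptomining | evidence) = 0.0049556 / 0.12758 ≈ 0.039
P(DNS tunneling | evidence) = 0.0030645 / 0.12758 ≈ 0.024
P(supply-chain beacon | evidence) = 0.017396 / 0.12758 ≈ 0.136
P(benign misconfiguration | evidence) = 0.10216 / 0.12758 ≈ 0.801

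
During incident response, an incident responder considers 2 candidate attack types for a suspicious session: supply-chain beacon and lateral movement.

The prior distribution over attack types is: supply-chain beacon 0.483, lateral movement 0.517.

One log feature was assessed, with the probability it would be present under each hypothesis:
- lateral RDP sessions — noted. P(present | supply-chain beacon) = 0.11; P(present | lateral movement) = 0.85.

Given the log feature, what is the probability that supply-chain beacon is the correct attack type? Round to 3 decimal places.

0.108

For each hypothesis, the unnormalized posterior weight is prior × likelihood:
  supply-chain beacon: 0.483 × 0.11 = 0.05313
  lateral movement: 0.517 × 0.85 = 0.43945
Normalizing constant Z = 0.05313 + 0.43945 = 0.49258.
P(supply-chain beacon | evidence) = 0.05313 / 0.49258 ≈ 0.108.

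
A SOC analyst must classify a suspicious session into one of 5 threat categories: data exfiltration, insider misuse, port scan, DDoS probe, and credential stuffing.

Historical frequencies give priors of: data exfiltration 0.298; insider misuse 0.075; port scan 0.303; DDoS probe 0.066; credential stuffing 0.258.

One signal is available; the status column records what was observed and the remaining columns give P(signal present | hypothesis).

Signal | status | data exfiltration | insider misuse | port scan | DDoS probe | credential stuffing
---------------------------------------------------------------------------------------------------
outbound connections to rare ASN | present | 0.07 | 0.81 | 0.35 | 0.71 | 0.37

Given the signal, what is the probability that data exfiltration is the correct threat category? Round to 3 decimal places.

0.063

Multiply each prior by the likelihood of the signal:
  data exfiltration: 0.298 × 0.07 = 0.02086
  insider misuse: 0.075 × 0.81 = 0.06075
  port scan: 0.303 × 0.35 = 0.10605
  DDoS probe: 0.066 × 0.71 = 0.04686
  credential stuffing: 0.258 × 0.37 = 0.09546
Marginal likelihood of the evidence = 0.32998.
P(data exfiltration | evidence) = 0.02086 / 0.32998 ≈ 0.063.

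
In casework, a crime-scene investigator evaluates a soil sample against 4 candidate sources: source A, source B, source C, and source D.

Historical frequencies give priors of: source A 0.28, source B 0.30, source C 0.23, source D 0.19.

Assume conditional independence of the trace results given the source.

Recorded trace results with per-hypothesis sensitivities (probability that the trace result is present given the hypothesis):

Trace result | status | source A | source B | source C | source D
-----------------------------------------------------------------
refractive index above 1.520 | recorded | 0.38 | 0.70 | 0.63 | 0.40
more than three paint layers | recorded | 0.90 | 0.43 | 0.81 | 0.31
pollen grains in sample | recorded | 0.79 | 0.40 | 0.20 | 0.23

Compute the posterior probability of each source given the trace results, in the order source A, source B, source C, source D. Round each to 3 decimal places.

Multiply each prior by the joint likelihood of the trace result pattern:
  source A: 0.28 × 0.38 × 0.90 × 0.79 = 0.07565
  source B: 0.30 × 0.70 × 0.43 × 0.40 = 0.03612
  source C: 0.23 × 0.63 × 0.81 × 0.20 = 0.023474
  source D: 0.19 × 0.40 × 0.31 × 0.23 = 0.0054188
The unnormalized weights sum to 0.14066.
P(source A | evidence) = 0.07565 / 0.14066 ≈ 0.538
P(source B | evidence) = 0.03612 / 0.14066 ≈ 0.257
P(source C | evidence) = 0.023474 / 0.14066 ≈ 0.167
P(source D | evidence) = 0.0054188 / 0.14066 ≈ 0.039

0.538, 0.257, 0.167, 0.039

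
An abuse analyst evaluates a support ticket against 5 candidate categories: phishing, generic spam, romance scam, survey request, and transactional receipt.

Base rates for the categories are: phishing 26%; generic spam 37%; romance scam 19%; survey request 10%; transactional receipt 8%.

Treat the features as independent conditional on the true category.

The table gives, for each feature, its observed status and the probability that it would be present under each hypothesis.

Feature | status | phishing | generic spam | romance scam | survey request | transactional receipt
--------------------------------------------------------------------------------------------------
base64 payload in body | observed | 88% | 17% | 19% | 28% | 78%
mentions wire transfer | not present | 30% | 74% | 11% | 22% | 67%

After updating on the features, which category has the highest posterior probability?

phishing

For each hypothesis, the unnormalized posterior weight is prior × product of the feature likelihoods (using 1 − P(present | H) for each absent feature):
  phishing: 0.26 × 0.88 × (1 − 0.30) = 0.16016
  generic spam: 0.37 × 0.17 × (1 − 0.74) = 0.016354
  romance scam: 0.19 × 0.19 × (1 − 0.11) = 0.032129
  survey request: 0.10 × 0.28 × (1 − 0.22) = 0.02184
  transactional receipt: 0.08 × 0.78 × (1 − 0.67) = 0.020592
Marginal likelihood of the evidence = 0.25107.
P(phishing | evidence) ≈ 0.16016 / 0.25107 ≈ 0.638
P(generic spam | evidence) ≈ 0.016354 / 0.25107 ≈ 0.065
P(romance scam | evidence) ≈ 0.032129 / 0.25107 ≈ 0.128
P(survey request | evidence) ≈ 0.02184 / 0.25107 ≈ 0.087
P(transactional receipt | evidence) ≈ 0.020592 / 0.25107 ≈ 0.082
The largest is 0.638, so phishing is most probable.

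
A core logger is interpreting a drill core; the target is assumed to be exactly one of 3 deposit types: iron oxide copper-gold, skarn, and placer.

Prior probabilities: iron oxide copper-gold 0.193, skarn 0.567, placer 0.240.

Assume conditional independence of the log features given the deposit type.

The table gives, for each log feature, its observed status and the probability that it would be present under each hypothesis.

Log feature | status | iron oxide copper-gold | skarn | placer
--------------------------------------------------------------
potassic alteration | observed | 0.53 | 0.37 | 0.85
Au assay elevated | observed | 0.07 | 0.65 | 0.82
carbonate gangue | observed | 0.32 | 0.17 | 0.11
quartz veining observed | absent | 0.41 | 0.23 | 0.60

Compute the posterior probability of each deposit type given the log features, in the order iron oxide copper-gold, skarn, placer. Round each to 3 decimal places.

Multiply each prior by the joint likelihood of the log feature pattern (using 1 − P(present | H) for each absent log feature):
  iron oxide copper-gold: 0.193 × 0.53 × 0.07 × 0.32 × (1 − 0.41) = 0.0013519
  skarn: 0.567 × 0.37 × 0.65 × 0.17 × (1 − 0.23) = 0.01785
  placer: 0.240 × 0.85 × 0.82 × 0.11 × (1 − 0.60) = 0.0073603
The unnormalized weights sum to 0.026562.
P(iron oxide copper-gold | evidence) = 0.0013519 / 0.026562 ≈ 0.051
P(skarn | evidence) = 0.01785 / 0.026562 ≈ 0.672
P(placer | evidence) = 0.0073603 / 0.026562 ≈ 0.277

0.051, 0.672, 0.277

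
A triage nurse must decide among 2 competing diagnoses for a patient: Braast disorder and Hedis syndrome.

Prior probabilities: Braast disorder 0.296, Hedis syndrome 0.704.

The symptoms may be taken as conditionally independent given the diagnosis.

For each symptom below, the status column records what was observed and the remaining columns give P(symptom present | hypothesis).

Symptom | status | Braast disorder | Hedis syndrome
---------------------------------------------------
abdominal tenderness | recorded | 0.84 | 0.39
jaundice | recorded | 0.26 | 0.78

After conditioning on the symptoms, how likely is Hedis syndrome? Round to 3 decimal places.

For each hypothesis, the unnormalized posterior weight is prior × product of the symptom likelihoods:
  Braast disorder: 0.296 × 0.84 × 0.26 = 0.064646
  Hedis syndrome: 0.704 × 0.39 × 0.78 = 0.21416
Marginal likelihood of the evidence = 0.2788.
P(Hedis syndrome | evidence) = 0.21416 / 0.2788 ≈ 0.768.

0.768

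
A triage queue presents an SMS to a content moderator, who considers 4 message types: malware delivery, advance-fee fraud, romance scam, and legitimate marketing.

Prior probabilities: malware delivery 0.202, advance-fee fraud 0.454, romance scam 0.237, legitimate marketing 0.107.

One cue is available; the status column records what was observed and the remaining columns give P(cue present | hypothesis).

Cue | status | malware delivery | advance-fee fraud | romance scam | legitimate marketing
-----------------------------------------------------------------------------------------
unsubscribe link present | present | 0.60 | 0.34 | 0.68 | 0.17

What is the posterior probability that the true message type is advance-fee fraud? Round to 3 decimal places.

Multiply each prior by the likelihood of the cue:
  malware delivery: 0.202 × 0.60 = 0.1212
  advance-fee fraud: 0.454 × 0.34 = 0.15436
  romance scam: 0.237 × 0.68 = 0.16116
  legitimate marketing: 0.107 × 0.17 = 0.01819
Marginal likelihood of the evidence = 0.45491.
P(advance-fee fraud | evidence) = 0.15436 / 0.45491 ≈ 0.339.

0.339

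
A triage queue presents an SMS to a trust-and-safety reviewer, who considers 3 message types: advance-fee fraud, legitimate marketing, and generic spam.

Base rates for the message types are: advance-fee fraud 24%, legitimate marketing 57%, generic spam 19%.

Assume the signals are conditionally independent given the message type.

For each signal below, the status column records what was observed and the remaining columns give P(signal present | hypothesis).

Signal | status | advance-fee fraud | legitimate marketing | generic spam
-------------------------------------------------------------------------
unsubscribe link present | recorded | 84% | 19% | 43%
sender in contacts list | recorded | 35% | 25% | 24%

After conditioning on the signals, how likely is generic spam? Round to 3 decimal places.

By Bayes' rule with conditional independence, the unnormalized weight for each hypothesis is prior × ∏ likelihoods:
  advance-fee fraud: 0.24 × 0.84 × 0.35 = 0.07056
  legitimate marketing: 0.57 × 0.19 × 0.25 = 0.027075
  generic spam: 0.19 × 0.43 × 0.24 = 0.019608
Marginal likelihood of the evidence = 0.11724.
P(generic spam | evidence) = 0.019608 / 0.11724 ≈ 0.167.

0.167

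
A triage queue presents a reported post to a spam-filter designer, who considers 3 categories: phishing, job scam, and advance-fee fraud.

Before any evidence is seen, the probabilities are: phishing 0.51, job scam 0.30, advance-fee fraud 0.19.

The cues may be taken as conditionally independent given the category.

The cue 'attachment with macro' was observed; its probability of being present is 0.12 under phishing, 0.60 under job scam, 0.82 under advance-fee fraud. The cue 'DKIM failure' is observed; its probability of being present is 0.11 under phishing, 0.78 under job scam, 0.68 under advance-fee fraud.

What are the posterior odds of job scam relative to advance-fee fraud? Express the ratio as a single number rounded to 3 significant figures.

1.33

Unnormalized posterior weight (prior times the cue likelihoods) for each of the two hypotheses:
  job scam: 0.30 × 0.60 × 0.78 = 0.1404
  advance-fee fraud: 0.19 × 0.82 × 0.68 = 0.10594
Odds(job scam : advance-fee fraud) = 0.1404 / 0.10594 ≈ 1.33.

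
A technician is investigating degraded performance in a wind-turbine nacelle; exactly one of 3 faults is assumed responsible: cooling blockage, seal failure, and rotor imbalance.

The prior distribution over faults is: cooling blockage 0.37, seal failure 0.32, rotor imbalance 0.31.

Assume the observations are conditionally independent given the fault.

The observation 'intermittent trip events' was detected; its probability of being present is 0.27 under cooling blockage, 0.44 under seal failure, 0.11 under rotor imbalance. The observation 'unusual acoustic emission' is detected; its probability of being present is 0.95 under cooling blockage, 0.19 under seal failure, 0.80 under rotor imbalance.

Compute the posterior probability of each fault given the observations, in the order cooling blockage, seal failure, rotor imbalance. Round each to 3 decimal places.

0.637, 0.180, 0.183

Multiply each prior by the joint likelihood of the evidence pattern:
  cooling blockage: 0.37 × 0.27 × 0.95 = 0.094905
  seal failure: 0.32 × 0.44 × 0.19 = 0.026752
  rotor imbalance: 0.31 × 0.11 × 0.80 = 0.02728
Normalizing constant Z = 0.094905 + 0.026752 + 0.02728 = 0.14894.
P(cooling blockage | evidence) = 0.094905 / 0.14894 ≈ 0.637
P(seal failure | evidence) = 0.026752 / 0.14894 ≈ 0.180
P(rotor imbalance | evidence) = 0.02728 / 0.14894 ≈ 0.183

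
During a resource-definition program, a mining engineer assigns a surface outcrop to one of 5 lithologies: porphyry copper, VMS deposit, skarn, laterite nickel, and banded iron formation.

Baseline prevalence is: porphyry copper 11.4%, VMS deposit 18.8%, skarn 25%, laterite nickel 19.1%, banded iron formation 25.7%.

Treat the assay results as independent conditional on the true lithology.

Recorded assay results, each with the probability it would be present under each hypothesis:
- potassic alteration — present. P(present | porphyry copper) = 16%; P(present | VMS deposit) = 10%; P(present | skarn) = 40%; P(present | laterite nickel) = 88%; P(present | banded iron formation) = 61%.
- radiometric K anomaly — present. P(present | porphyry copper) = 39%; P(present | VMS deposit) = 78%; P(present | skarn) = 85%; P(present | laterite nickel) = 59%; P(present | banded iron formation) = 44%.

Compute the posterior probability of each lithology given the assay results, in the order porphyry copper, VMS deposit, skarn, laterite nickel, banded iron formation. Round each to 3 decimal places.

For each hypothesis, the unnormalized posterior weight is prior × product of the assay result likelihoods:
  porphyry copper: 0.114 × 0.16 × 0.39 = 0.0071136
  VMS deposit: 0.188 × 0.10 × 0.78 = 0.014664
  skarn: 0.250 × 0.40 × 0.85 = 0.085
  laterite nickel: 0.191 × 0.88 × 0.59 = 0.099167
  banded iron formation: 0.257 × 0.61 × 0.44 = 0.068979
The unnormalized weights sum to 0.27492.
P(porphyry copper | evidence) = 0.0071136 / 0.27492 ≈ 0.026
P(VMS deposit | evidence) = 0.014664 / 0.27492 ≈ 0.053
P(skarn | evidence) = 0.085 / 0.27492 ≈ 0.309
P(laterite nickel | evidence) = 0.099167 / 0.27492 ≈ 0.361
P(banded iron formation | evidence) = 0.068979 / 0.27492 ≈ 0.251

0.026, 0.053, 0.309, 0.361, 0.251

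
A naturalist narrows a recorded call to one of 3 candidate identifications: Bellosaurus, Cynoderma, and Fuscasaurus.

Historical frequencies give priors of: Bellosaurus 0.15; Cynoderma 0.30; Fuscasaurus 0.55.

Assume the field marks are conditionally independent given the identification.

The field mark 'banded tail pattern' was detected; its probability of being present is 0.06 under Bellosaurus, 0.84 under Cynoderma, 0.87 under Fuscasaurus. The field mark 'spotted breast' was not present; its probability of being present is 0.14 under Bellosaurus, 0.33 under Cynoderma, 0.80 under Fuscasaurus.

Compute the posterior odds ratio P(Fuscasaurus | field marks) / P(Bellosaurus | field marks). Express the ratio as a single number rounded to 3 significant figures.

Unnormalized posterior weight (prior times the field mark likelihoods) for each of the two hypotheses (using 1 − P(present | H) for each absent field mark):
  Fuscasaurus: 0.55 × 0.87 × (1 − 0.80) = 0.0957
  Bellosaurus: 0.15 × 0.06 × (1 − 0.14) = 0.00774
Odds(Fuscasaurus : Bellosaurus) = 0.0957 / 0.00774 ≈ 12.4.

12.4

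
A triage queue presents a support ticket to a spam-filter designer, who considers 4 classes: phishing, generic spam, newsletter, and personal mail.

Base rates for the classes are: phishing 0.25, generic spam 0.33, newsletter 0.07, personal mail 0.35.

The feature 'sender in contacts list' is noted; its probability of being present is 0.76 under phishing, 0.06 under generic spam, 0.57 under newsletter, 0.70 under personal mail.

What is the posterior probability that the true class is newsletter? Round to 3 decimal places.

0.081

By Bayes' rule, the unnormalized weight for each hypothesis is prior × likelihood:
  phishing: 0.25 × 0.76 = 0.19
  generic spam: 0.33 × 0.06 = 0.0198
  newsletter: 0.07 × 0.57 = 0.0399
  personal mail: 0.35 × 0.70 = 0.245
The unnormalized weights sum to 0.4947.
P(newsletter | evidence) = 0.0399 / 0.4947 ≈ 0.081.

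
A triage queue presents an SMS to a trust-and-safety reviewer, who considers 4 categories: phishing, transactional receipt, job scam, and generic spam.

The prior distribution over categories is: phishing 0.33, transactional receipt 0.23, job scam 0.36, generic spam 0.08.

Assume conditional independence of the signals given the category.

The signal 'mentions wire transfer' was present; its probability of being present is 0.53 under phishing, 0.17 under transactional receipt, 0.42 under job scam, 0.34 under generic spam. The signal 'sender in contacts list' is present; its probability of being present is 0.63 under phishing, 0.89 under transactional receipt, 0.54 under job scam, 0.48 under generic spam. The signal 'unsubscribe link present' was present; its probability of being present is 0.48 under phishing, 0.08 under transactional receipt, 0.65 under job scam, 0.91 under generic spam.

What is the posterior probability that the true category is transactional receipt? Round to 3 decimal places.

0.023

Multiply each prior by the joint likelihood of the signal pattern:
  phishing: 0.33 × 0.53 × 0.63 × 0.48 = 0.05289
  transactional receipt: 0.23 × 0.17 × 0.89 × 0.08 = 0.0027839
  job scam: 0.36 × 0.42 × 0.54 × 0.65 = 0.053071
  generic spam: 0.08 × 0.34 × 0.48 × 0.91 = 0.011881
Normalizing constant Z = 0.05289 + 0.0027839 + 0.053071 + 0.011881 = 0.12063.
P(transactional receipt | evidence) = 0.0027839 / 0.12063 ≈ 0.023.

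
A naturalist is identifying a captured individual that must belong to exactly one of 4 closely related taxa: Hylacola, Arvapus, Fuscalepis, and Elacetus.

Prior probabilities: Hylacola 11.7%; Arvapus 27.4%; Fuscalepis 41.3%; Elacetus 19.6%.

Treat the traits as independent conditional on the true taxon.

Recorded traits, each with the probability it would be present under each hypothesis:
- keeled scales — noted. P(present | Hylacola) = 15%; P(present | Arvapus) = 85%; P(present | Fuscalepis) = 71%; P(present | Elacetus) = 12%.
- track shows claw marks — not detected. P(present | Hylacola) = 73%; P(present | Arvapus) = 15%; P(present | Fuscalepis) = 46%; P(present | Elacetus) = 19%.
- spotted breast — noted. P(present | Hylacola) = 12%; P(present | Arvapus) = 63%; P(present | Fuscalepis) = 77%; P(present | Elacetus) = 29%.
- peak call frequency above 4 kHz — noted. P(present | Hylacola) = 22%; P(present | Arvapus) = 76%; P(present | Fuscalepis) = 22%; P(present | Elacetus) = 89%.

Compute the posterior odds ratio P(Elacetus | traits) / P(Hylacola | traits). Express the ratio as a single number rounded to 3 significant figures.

39.3

The normalizing constant cancels in an odds ratio, so compute prior × likelihood for the two hypotheses only (using 1 − P(present | H) for each absent trait):
  Elacetus: 0.196 × 0.12 × (1 − 0.19) × 0.29 × 0.89 = 0.0049171
  Hylacola: 0.117 × 0.15 × (1 − 0.73) × 0.12 × 0.22 = 0.0001251
Odds(Elacetus : Hylacola) = 0.0049171 / 0.0001251 ≈ 39.3.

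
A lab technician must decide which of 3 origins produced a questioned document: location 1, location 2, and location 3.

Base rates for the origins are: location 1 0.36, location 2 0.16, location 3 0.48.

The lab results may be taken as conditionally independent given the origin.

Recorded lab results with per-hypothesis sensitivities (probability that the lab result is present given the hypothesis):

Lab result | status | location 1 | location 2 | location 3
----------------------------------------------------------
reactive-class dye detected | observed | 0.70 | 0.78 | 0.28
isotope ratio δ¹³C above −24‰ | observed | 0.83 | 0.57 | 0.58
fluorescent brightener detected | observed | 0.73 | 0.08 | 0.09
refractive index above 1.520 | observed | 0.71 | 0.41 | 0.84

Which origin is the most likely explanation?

Multiply each prior by the joint likelihood of the lab result pattern:
  location 1: 0.36 × 0.70 × 0.83 × 0.73 × 0.71 = 0.10841
  location 2: 0.16 × 0.78 × 0.57 × 0.08 × 0.41 = 0.0023333
  location 3: 0.48 × 0.28 × 0.58 × 0.09 × 0.84 = 0.0058932
Marginal likelihood of the evidence = 0.11663.
P(location 1 | evidence) ≈ 0.10841 / 0.11663 ≈ 0.929
P(location 2 | evidence) ≈ 0.0023333 / 0.11663 ≈ 0.020
P(location 3 | evidence) ≈ 0.0058932 / 0.11663 ≈ 0.051
The largest is 0.929, so location 1 is most probable.

location 1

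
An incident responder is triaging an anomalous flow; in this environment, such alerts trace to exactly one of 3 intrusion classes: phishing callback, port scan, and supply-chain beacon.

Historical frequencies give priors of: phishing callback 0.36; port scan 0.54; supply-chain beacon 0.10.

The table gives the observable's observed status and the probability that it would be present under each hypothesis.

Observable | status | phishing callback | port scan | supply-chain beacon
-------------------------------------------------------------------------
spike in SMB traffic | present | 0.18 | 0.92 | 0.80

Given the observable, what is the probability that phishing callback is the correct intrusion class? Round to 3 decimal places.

0.101

Multiply each prior by the likelihood of the observable:
  phishing callback: 0.36 × 0.18 = 0.0648
  port scan: 0.54 × 0.92 = 0.4968
  supply-chain beacon: 0.10 × 0.80 = 0.08
The unnormalized weights sum to 0.6416.
P(phishing callback | evidence) = 0.0648 / 0.6416 ≈ 0.101.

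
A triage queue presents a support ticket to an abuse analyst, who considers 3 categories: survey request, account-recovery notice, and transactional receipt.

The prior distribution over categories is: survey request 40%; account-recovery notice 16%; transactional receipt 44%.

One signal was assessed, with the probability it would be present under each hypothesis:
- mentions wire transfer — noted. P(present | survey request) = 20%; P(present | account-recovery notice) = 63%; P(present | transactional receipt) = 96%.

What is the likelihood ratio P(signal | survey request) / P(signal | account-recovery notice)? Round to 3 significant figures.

The Bayes factor is the ratio of the two likelihoods.
  survey request: 0.2
  account-recovery notice: 0.63
Bayes factor = 0.2 / 0.63 ≈ 0.317

0.317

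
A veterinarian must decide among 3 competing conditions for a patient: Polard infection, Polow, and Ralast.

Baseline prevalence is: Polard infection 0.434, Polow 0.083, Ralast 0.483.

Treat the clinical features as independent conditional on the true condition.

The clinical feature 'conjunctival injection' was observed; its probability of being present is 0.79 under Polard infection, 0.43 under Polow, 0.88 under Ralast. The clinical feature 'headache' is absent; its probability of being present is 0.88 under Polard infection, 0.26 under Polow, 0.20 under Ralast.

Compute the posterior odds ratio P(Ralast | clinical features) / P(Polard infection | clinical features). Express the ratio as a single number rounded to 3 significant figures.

8.26

Unnormalized posterior weight (prior times the clinical feature likelihoods) for each of the two hypotheses (using 1 − P(present | H) for each absent clinical feature):
  Ralast: 0.483 × 0.88 × (1 − 0.20) = 0.34003
  Polard infection: 0.434 × 0.79 × (1 − 0.88) = 0.041143
Posterior odds = 0.34003 / 0.041143 ≈ 8.26.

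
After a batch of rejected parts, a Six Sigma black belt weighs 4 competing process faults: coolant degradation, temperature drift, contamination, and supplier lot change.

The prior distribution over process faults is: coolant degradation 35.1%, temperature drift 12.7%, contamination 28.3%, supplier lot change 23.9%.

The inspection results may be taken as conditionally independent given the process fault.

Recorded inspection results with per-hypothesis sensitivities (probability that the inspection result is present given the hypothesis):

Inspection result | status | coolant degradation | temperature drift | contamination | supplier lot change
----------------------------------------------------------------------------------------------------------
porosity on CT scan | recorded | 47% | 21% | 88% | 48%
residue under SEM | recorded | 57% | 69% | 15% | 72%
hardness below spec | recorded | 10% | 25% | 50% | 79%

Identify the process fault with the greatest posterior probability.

supplier lot change

For each hypothesis, the unnormalized posterior weight is prior × product of the inspection result likelihoods:
  coolant degradation: 0.351 × 0.47 × 0.57 × 0.10 = 0.0094033
  temperature drift: 0.127 × 0.21 × 0.69 × 0.25 = 0.0046006
  contamination: 0.283 × 0.88 × 0.15 × 0.50 = 0.018678
  supplier lot change: 0.239 × 0.48 × 0.72 × 0.79 = 0.065253
The unnormalized weights sum to 0.097935.
P(coolant degradation | evidence) ≈ 0.0094033 / 0.097935 ≈ 0.096
P(temperature drift | evidence) ≈ 0.0046006 / 0.097935 ≈ 0.047
P(contamination | evidence) ≈ 0.018678 / 0.097935 ≈ 0.191
P(supplier lot change | evidence) ≈ 0.065253 / 0.097935 ≈ 0.666
The largest is 0.666, so supplier lot change is most probable.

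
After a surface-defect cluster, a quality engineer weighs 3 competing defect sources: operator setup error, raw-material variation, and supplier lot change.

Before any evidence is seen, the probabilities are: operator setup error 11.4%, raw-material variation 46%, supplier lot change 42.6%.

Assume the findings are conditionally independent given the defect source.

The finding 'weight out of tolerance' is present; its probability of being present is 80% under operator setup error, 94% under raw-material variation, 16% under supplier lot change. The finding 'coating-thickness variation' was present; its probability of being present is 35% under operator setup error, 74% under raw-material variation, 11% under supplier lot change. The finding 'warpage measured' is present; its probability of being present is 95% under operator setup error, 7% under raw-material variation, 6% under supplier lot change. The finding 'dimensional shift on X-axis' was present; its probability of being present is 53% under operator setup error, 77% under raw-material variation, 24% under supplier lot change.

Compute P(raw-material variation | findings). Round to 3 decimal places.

0.516

By Bayes' rule with conditional independence, the unnormalized weight for each hypothesis is prior × ∏ likelihoods:
  operator setup error: 0.114 × 0.80 × 0.35 × 0.95 × 0.53 = 0.016072
  raw-material variation: 0.460 × 0.94 × 0.74 × 0.07 × 0.77 = 0.017247
  supplier lot change: 0.426 × 0.16 × 0.11 × 0.06 × 0.24 = 0.00010797
Normalizing constant Z = 0.016072 + 0.017247 + 0.00010797 = 0.033426.
P(raw-material variation | evidence) = 0.017247 / 0.033426 ≈ 0.516.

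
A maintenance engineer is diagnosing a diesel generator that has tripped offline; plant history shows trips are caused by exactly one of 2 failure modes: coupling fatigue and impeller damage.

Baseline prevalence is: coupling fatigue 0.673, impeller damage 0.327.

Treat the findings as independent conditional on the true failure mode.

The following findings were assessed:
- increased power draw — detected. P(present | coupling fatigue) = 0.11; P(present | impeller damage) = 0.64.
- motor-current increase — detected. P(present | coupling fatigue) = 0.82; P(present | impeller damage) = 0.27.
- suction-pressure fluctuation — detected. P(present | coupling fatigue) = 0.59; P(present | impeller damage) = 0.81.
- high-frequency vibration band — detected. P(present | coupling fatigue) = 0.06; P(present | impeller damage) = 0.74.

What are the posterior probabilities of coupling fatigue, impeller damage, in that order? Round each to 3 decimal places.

For each hypothesis, the unnormalized posterior weight is prior × product of the finding likelihoods:
  coupling fatigue: 0.673 × 0.11 × 0.82 × 0.59 × 0.06 = 0.0021489
  impeller damage: 0.327 × 0.64 × 0.27 × 0.81 × 0.74 = 0.033869
The unnormalized weights sum to 0.036018.
P(coupling fatigue | evidence) = 0.0021489 / 0.036018 ≈ 0.060
P(impeller damage | evidence) = 0.033869 / 0.036018 ≈ 0.940

0.060, 0.940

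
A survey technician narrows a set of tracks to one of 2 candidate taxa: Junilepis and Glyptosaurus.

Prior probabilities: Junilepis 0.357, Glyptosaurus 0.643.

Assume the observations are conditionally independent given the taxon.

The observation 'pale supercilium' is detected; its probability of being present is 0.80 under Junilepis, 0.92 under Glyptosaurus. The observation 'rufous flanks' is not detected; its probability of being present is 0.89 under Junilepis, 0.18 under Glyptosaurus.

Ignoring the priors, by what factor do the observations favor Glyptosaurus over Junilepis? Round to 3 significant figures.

8.57

The Bayes factor is the ratio of the joint likelihoods of the evidence pattern under the two hypotheses (using 1 − P(present | H) for each absent observation).
  Glyptosaurus: 0.92 × (1 − 0.18) = 0.7544
  Junilepis: 0.80 × (1 − 0.89) = 0.088
Bayes factor = 0.7544 / 0.088 ≈ 8.57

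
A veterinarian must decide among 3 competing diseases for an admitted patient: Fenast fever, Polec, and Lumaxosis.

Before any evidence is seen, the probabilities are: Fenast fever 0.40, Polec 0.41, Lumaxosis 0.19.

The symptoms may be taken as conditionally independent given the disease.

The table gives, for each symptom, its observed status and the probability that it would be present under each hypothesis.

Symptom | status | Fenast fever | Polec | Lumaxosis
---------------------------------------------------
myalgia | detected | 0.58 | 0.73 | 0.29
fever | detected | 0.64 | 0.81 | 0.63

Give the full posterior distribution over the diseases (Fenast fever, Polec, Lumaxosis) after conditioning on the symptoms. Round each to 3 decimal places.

0.349, 0.570, 0.082

Multiply each prior by the joint likelihood of the symptom pattern:
  Fenast fever: 0.40 × 0.58 × 0.64 = 0.14848
  Polec: 0.41 × 0.73 × 0.81 = 0.24243
  Lumaxosis: 0.19 × 0.29 × 0.63 = 0.034713
Normalizing constant Z = 0.14848 + 0.24243 + 0.034713 = 0.42563.
P(Fenast fever | evidence) = 0.14848 / 0.42563 ≈ 0.349
P(Polec | evidence) = 0.24243 / 0.42563 ≈ 0.570
P(Lumaxosis | evidence) = 0.034713 / 0.42563 ≈ 0.082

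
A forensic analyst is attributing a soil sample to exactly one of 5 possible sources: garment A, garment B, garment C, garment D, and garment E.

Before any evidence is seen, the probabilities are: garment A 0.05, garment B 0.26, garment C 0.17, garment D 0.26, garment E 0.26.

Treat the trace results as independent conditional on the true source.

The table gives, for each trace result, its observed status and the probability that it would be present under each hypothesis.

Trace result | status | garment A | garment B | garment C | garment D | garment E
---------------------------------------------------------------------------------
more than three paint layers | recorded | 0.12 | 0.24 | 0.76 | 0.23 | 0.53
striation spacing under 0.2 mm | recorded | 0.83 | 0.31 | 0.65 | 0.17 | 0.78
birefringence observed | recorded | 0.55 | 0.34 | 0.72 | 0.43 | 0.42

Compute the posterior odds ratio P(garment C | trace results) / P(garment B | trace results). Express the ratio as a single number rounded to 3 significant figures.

The normalizing constant cancels in an odds ratio, so compute prior × likelihood for the two hypotheses only:
  garment C: 0.17 × 0.76 × 0.65 × 0.72 = 0.060466
  garment B: 0.26 × 0.24 × 0.31 × 0.34 = 0.006577
Posterior odds = 0.060466 / 0.006577 ≈ 9.19.

9.19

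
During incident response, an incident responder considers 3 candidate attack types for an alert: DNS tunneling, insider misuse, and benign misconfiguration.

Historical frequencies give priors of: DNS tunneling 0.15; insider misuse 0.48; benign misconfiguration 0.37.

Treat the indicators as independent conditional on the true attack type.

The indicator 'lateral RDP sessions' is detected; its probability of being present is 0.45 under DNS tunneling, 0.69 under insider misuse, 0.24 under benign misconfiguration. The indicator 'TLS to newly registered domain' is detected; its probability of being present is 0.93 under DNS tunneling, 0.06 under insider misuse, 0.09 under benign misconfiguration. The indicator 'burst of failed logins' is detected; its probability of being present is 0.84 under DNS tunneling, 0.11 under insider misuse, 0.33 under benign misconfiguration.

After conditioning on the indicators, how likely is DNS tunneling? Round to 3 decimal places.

0.916

By Bayes' rule with conditional independence, the unnormalized weight for each hypothesis is prior × ∏ likelihoods:
  DNS tunneling: 0.15 × 0.45 × 0.93 × 0.84 = 0.052731
  insider misuse: 0.48 × 0.69 × 0.06 × 0.11 = 0.0021859
  benign misconfiguration: 0.37 × 0.24 × 0.09 × 0.33 = 0.0026374
Marginal likelihood of the evidence = 0.057554.
P(DNS tunneling | evidence) = 0.052731 / 0.057554 ≈ 0.916.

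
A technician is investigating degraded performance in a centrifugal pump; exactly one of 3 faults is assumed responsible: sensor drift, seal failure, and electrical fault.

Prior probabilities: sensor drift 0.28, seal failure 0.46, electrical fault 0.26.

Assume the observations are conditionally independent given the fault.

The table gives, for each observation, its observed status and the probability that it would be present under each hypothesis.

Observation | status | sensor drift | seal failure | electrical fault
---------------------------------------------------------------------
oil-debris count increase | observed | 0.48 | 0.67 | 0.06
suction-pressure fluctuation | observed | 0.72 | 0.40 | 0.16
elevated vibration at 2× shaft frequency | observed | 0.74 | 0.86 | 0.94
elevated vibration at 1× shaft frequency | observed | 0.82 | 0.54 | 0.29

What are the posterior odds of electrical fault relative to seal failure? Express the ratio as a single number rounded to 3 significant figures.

Unnormalized posterior weight (prior times the observation likelihoods) for each of the two hypotheses:
  electrical fault: 0.26 × 0.06 × 0.16 × 0.94 × 0.29 = 0.00068041
  seal failure: 0.46 × 0.67 × 0.40 × 0.86 × 0.54 = 0.057251
Odds(electrical fault : seal failure) = 0.00068041 / 0.057251 ≈ 0.0119.

0.0119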